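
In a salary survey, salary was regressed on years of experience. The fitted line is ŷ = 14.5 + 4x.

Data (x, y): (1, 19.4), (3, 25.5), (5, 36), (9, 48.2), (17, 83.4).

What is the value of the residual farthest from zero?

x=1: ŷ = 14.5 + 4·1 = 18.5; r = 19.4 − 18.5 = 0.9
x=3: ŷ = 14.5 + 4·3 = 26.5; r = 25.5 − 26.5 = -1
x=5: ŷ = 14.5 + 4·5 = 34.5; r = 36 − 34.5 = 1.5
x=9: ŷ = 14.5 + 4·9 = 50.5; r = 48.2 − 50.5 = -2.3
x=17: ŷ = 14.5 + 4·17 = 82.5; r = 83.4 − 82.5 = 0.9
Largest |r| is 2.3 at x = 9, residual -2.3.

r = -2.3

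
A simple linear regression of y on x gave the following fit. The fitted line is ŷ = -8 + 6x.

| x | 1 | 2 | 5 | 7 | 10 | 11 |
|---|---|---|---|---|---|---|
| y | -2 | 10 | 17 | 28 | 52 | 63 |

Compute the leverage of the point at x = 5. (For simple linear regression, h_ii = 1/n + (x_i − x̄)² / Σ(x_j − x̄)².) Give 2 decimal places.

h = 0.18

x̄ = (1 + 2 + 5 + 7 + 10 + 11)/6 = 6
Σ(x − x̄)² = 25 + 16 + 1 + 1 + 16 + 25 = 84
h = 1/6 + (-1)²/84 = 0.166667 + 0.0119048 = 0.18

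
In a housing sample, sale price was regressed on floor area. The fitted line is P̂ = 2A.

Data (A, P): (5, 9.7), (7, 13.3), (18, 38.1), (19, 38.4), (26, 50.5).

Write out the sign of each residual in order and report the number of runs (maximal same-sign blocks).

A=5: P̂ = 2·5 = 10; r = 9.7 − 10 = -0.3
A=7: P̂ = 2·7 = 14; r = 13.3 − 14 = -0.7
A=18: P̂ = 2·18 = 36; r = 38.1 − 36 = 2.1
A=19: P̂ = 2·19 = 38; r = 38.4 − 38 = 0.4
A=26: P̂ = 2·26 = 52; r = 50.5 − 52 = -1.5
Signs: − − + + −
Runs: −×2, +×2, −×1 → 3

3 runs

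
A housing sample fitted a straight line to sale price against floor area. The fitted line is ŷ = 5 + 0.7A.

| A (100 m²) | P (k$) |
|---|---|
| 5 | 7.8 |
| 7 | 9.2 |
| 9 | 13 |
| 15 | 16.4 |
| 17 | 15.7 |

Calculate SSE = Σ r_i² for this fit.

SSE = 6.12

A=5: ŷ = 5 + 0.7·5 = 8.5; r = 7.8 − 8.5 = -0.7
A=7: ŷ = 5 + 0.7·7 = 9.9; r = 9.2 − 9.9 = -0.7
A=9: ŷ = 5 + 0.7·9 = 11.3; r = 13 − 11.3 = 1.7
A=15: ŷ = 5 + 0.7·15 = 15.5; r = 16.4 − 15.5 = 0.9
A=17: ŷ = 5 + 0.7·17 = 16.9; r = 15.7 − 16.9 = -1.2
SSE = 0.49 + 0.49 + 2.89 + 0.81 + 1.44 = 6.12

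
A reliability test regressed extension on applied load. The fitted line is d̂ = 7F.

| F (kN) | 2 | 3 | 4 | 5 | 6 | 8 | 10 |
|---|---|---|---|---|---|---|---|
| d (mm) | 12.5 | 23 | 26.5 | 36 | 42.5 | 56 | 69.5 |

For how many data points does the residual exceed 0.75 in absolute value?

4

F=2: d̂ = 7·2 = 14; e = 12.5 − 14 = -1.5
F=3: d̂ = 7·3 = 21; e = 23 − 21 = 2
F=4: d̂ = 7·4 = 28; e = 26.5 − 28 = -1.5
F=5: d̂ = 7·5 = 35; e = 36 − 35 = 1
F=6: d̂ = 7·6 = 42; e = 42.5 − 42 = 0.5
F=8: d̂ = 7·8 = 56; e = 56 − 56 = 0
F=10: d̂ = 7·10 = 70; e = 69.5 − 70 = -0.5
|e| > 0.75: F=2 (|e|=1.5), F=3 (|e|=2), F=4 (|e|=1.5), F=5 (|e|=1) → 4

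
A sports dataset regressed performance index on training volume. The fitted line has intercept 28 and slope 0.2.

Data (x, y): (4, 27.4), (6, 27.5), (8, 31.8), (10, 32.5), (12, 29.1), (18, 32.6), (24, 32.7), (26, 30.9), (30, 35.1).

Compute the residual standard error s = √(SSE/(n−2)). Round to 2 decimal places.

x=4: ŷ = 28 + 0.2·4 = 28.8; r = 27.4 − 28.8 = -1.4
x=6: ŷ = 28 + 0.2·6 = 29.2; r = 27.5 − 29.2 = -1.7
x=8: ŷ = 28 + 0.2·8 = 29.6; r = 31.8 − 29.6 = 2.2
x=10: ŷ = 28 + 0.2·10 = 30; r = 32.5 − 30 = 2.5
x=12: ŷ = 28 + 0.2·12 = 30.4; r = 29.1 − 30.4 = -1.3
x=18: ŷ = 28 + 0.2·18 = 31.6; r = 32.6 − 31.6 = 1
x=24: ŷ = 28 + 0.2·24 = 32.8; r = 32.7 − 32.8 = -0.1
x=26: ŷ = 28 + 0.2·26 = 33.2; r = 30.9 − 33.2 = -2.3
x=30: ŷ = 28 + 0.2·30 = 34; r = 35.1 − 34 = 1.1
SSE = 1.96 + 2.89 + 4.84 + 6.25 + 1.69 + 1 + 0.01 + 5.29 + 1.21 = 25.14
s = √(25.14/7) = √3.59143 ≈ 1.90

s = 1.90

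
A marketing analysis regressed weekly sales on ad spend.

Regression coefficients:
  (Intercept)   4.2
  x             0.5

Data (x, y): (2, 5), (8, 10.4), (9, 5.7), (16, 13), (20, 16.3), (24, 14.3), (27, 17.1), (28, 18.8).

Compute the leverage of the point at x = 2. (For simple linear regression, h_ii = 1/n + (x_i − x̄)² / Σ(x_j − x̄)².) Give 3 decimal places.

x̄ = (2 + 8 + 9 + 16 + 20 + 24 + 27 + 28)/8 = 16.75
Σ(x − x̄)² = 217.562 + 76.5625 + 60.0625 + 0.5625 + 10.5625 + 52.5625 + 105.062 + 126.562 = 649.5
h = 1/8 + (-14.75)²/649.5 = 0.125 + 0.334969 = 0.460

h = 0.460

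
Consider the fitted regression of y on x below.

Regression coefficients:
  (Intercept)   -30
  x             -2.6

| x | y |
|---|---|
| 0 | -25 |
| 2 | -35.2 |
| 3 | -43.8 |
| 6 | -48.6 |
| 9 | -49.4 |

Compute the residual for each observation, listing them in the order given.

x=0: ŷ = -30 − 2.6·0 = -30; e = -25 − (-30) = 5
x=2: ŷ = -30 − 2.6·2 = -35.2; e = -35.2 − (-35.2) = 0
x=3: ŷ = -30 − 2.6·3 = -37.8; e = -43.8 − (-37.8) = -6
x=6: ŷ = -30 − 2.6·6 = -45.6; e = -48.6 − (-45.6) = -3
x=9: ŷ = -30 − 2.6·9 = -53.4; e = -49.4 − (-53.4) = 4

5, 0, -6, -3, 4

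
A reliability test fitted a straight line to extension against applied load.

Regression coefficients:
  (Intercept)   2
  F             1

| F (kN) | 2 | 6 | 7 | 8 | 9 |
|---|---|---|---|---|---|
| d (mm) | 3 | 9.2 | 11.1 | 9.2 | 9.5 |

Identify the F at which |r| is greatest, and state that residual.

F=2: ŷ = 2 + 2 = 4; r = 3 − 4 = -1
F=6: ŷ = 2 + 6 = 8; r = 9.2 − 8 = 1.2
F=7: ŷ = 2 + 7 = 9; r = 11.1 − 9 = 2.1
F=8: ŷ = 2 + 8 = 10; r = 9.2 − 10 = -0.8
F=9: ŷ = 2 + 9 = 11; r = 9.5 − 11 = -1.5
Largest |r| is 2.1 at F = 7, residual 2.1.

F = 7, r = 2.1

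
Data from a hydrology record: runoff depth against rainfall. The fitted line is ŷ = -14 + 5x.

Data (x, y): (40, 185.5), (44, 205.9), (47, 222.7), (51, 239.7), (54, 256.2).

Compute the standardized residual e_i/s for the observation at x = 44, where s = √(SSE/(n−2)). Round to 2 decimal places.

x=40: ŷ = -14 + 5·40 = 186; e = 185.5 − 186 = -0.5
x=44: ŷ = -14 + 5·44 = 206; e = 205.9 − 206 = -0.1
x=47: ŷ = -14 + 5·47 = 221; e = 222.7 − 221 = 1.7
x=51: ŷ = -14 + 5·51 = 241; e = 239.7 − 241 = -1.3
x=54: ŷ = -14 + 5·54 = 256; e = 256.2 − 256 = 0.2
SSE = 0.25 + 0.01 + 2.89 + 1.69 + 0.04 = 4.88
s = √(4.88/3) = 1.27541
e/s = -0.1 / 1.27541 = -0.08

-0.08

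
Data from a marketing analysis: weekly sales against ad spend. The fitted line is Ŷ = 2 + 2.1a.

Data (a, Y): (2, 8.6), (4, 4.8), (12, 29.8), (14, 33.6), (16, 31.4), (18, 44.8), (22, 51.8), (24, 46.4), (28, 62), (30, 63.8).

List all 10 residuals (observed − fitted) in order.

a=2: Ŷ = 2 + 2.1·2 = 6.2; r = 8.6 − 6.2 = 2.4
a=4: Ŷ = 2 + 2.1·4 = 10.4; r = 4.8 − 10.4 = -5.6
a=12: Ŷ = 2 + 2.1·12 = 27.2; r = 29.8 − 27.2 = 2.6
a=14: Ŷ = 2 + 2.1·14 = 31.4; r = 33.6 − 31.4 = 2.2
a=16: Ŷ = 2 + 2.1·16 = 35.6; r = 31.4 − 35.6 = -4.2
a=18: Ŷ = 2 + 2.1·18 = 39.8; r = 44.8 − 39.8 = 5
a=22: Ŷ = 2 + 2.1·22 = 48.2; r = 51.8 − 48.2 = 3.6
a=24: Ŷ = 2 + 2.1·24 = 52.4; r = 46.4 − 52.4 = -6
a=28: Ŷ = 2 + 2.1·28 = 60.8; r = 62 − 60.8 = 1.2
a=30: Ŷ = 2 + 2.1·30 = 65; r = 63.8 − 65 = -1.2

2.4, -5.6, 2.6, 2.2, -4.2, 5, 3.6, -6, 1.2, -1.2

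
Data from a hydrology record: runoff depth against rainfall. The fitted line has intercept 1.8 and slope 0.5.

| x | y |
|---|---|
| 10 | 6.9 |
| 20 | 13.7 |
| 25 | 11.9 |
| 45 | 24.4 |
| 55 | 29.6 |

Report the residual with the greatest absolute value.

x=10: ŷ = 1.8 + 0.5·10 = 6.8; r = 6.9 − 6.8 = 0.1
x=20: ŷ = 1.8 + 0.5·20 = 11.8; r = 13.7 − 11.8 = 1.9
x=25: ŷ = 1.8 + 0.5·25 = 14.3; r = 11.9 − 14.3 = -2.4
x=45: ŷ = 1.8 + 0.5·45 = 24.3; r = 24.4 − 24.3 = 0.1
x=55: ŷ = 1.8 + 0.5·55 = 29.3; r = 29.6 − 29.3 = 0.3
Largest |r| is 2.4 at x = 25, residual -2.4.

r = -2.4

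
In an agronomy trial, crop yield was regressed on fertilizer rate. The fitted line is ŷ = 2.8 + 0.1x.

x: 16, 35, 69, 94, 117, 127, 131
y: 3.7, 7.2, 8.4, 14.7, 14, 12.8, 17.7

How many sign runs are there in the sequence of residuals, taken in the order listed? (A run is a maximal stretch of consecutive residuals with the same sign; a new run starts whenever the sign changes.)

6 runs

x=16: ŷ = 2.8 + 0.1·16 = 4.4; r = 3.7 − 4.4 = -0.7
x=35: ŷ = 2.8 + 0.1·35 = 6.3; r = 7.2 − 6.3 = 0.9
x=69: ŷ = 2.8 + 0.1·69 = 9.7; r = 8.4 − 9.7 = -1.3
x=94: ŷ = 2.8 + 0.1·94 = 12.2; r = 14.7 − 12.2 = 2.5
x=117: ŷ = 2.8 + 0.1·117 = 14.5; r = 14 − 14.5 = -0.5
x=127: ŷ = 2.8 + 0.1·127 = 15.5; r = 12.8 − 15.5 = -2.7
x=131: ŷ = 2.8 + 0.1·131 = 15.9; r = 17.7 − 15.9 = 1.8
Signs: − + − + − − +
Runs: −×1, +×1, −×1, +×1, −×2, +×1 → 6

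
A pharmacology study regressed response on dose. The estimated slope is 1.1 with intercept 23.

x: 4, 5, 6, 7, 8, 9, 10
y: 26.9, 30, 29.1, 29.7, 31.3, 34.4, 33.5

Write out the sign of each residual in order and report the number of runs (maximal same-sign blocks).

x=4: ŷ = 23 + 1.1·4 = 27.4; r = 26.9 − 27.4 = -0.5
x=5: ŷ = 23 + 1.1·5 = 28.5; r = 30 − 28.5 = 1.5
x=6: ŷ = 23 + 1.1·6 = 29.6; r = 29.1 − 29.6 = -0.5
x=7: ŷ = 23 + 1.1·7 = 30.7; r = 29.7 − 30.7 = -1
x=8: ŷ = 23 + 1.1·8 = 31.8; r = 31.3 − 31.8 = -0.5
x=9: ŷ = 23 + 1.1·9 = 32.9; r = 34.4 − 32.9 = 1.5
x=10: ŷ = 23 + 1.1·10 = 34; r = 33.5 − 34 = -0.5
Signs: − + − − − + −
Runs: −×1, +×1, −×3, +×1, −×1 → 5

5 runs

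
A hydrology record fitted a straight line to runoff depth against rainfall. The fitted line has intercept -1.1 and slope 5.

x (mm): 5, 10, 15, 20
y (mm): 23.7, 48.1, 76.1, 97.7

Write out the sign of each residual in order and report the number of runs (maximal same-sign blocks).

x=5: ŷ = -1.1 + 5·5 = 23.9; e = 23.7 − 23.9 = -0.2
x=10: ŷ = -1.1 + 5·10 = 48.9; e = 48.1 − 48.9 = -0.8
x=15: ŷ = -1.1 + 5·15 = 73.9; e = 76.1 − 73.9 = 2.2
x=20: ŷ = -1.1 + 5·20 = 98.9; e = 97.7 − 98.9 = -1.2
Signs: − − + −
Runs: −×2, +×1, −×1 → 3

3 runs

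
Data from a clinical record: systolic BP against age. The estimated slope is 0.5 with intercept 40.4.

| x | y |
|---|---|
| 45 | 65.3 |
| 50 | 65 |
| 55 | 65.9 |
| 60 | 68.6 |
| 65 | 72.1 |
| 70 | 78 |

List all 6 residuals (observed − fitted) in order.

2.4, -0.4, -2, -1.8, -0.8, 2.6

x=45: ŷ = 40.4 + 0.5·45 = 62.9; r = 65.3 − 62.9 = 2.4
x=50: ŷ = 40.4 + 0.5·50 = 65.4; r = 65 − 65.4 = -0.4
x=55: ŷ = 40.4 + 0.5·55 = 67.9; r = 65.9 − 67.9 = -2
x=60: ŷ = 40.4 + 0.5·60 = 70.4; r = 68.6 − 70.4 = -1.8
x=65: ŷ = 40.4 + 0.5·65 = 72.9; r = 72.1 − 72.9 = -0.8
x=70: ŷ = 40.4 + 0.5·70 = 75.4; r = 78 − 75.4 = 2.6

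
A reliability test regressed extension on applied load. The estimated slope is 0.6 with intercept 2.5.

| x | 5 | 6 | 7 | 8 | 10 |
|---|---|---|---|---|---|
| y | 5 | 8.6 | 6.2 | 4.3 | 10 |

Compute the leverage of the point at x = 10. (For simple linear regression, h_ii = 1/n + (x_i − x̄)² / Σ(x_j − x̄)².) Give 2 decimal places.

h = 0.73

x̄ = (5 + 6 + 7 + 8 + 10)/5 = 7.2
Σ(x − x̄)² = 4.84 + 1.44 + 0.04 + 0.64 + 7.84 = 14.8
h = 1/5 + (2.8)²/14.8 = 0.2 + 0.52973 = 0.73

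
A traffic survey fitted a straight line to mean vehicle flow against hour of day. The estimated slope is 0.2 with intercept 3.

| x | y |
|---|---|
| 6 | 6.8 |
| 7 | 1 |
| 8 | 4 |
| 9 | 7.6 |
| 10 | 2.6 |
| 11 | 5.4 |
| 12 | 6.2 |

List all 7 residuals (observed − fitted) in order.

2.6, -3.4, -0.6, 2.8, -2.4, 0.2, 0.8

x=6: ŷ = 3 + 0.2·6 = 4.2; e = 6.8 − 4.2 = 2.6
x=7: ŷ = 3 + 0.2·7 = 4.4; e = 1 − 4.4 = -3.4
x=8: ŷ = 3 + 0.2·8 = 4.6; e = 4 − 4.6 = -0.6
x=9: ŷ = 3 + 0.2·9 = 4.8; e = 7.6 − 4.8 = 2.8
x=10: ŷ = 3 + 0.2·10 = 5; e = 2.6 − 5 = -2.4
x=11: ŷ = 3 + 0.2·11 = 5.2; e = 5.4 − 5.2 = 0.2
x=12: ŷ = 3 + 0.2·12 = 5.4; e = 6.2 − 5.4 = 0.8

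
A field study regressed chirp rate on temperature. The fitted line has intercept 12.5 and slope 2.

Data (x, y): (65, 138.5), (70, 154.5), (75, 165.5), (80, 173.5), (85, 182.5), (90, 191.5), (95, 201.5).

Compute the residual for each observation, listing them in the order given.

-4, 2, 3, 1, 0, -1, -1

x=65: ŷ = 12.5 + 2·65 = 142.5; e = 138.5 − 142.5 = -4
x=70: ŷ = 12.5 + 2·70 = 152.5; e = 154.5 − 152.5 = 2
x=75: ŷ = 12.5 + 2·75 = 162.5; e = 165.5 − 162.5 = 3
x=80: ŷ = 12.5 + 2·80 = 172.5; e = 173.5 − 172.5 = 1
x=85: ŷ = 12.5 + 2·85 = 182.5; e = 182.5 − 182.5 = 0
x=90: ŷ = 12.5 + 2·90 = 192.5; e = 191.5 − 192.5 = -1
x=95: ŷ = 12.5 + 2·95 = 202.5; e = 201.5 − 202.5 = -1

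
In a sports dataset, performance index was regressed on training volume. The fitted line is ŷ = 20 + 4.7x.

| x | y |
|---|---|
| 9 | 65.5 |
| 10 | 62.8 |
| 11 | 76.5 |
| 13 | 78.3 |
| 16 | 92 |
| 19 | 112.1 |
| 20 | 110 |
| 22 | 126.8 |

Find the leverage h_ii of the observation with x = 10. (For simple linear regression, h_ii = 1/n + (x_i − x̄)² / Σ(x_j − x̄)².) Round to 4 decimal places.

h = 0.2703

x̄ = (9 + 10 + 11 + 13 + 16 + 19 + 20 + 22)/8 = 15
Σ(x − x̄)² = 36 + 25 + 16 + 4 + 1 + 16 + 25 + 49 = 172
h = 1/8 + (-5)²/172 = 0.125 + 0.145349 = 0.2703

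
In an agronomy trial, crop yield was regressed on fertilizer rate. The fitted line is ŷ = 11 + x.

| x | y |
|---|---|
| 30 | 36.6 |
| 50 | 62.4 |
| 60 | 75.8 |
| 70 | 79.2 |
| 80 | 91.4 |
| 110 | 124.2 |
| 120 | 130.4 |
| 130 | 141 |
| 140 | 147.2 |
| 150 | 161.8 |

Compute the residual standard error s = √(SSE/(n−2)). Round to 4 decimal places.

x=30: ŷ = 11 + 30 = 41; r = 36.6 − 41 = -4.4
x=50: ŷ = 11 + 50 = 61; r = 62.4 − 61 = 1.4
x=60: ŷ = 11 + 60 = 71; r = 75.8 − 71 = 4.8
x=70: ŷ = 11 + 70 = 81; r = 79.2 − 81 = -1.8
x=80: ŷ = 11 + 80 = 91; r = 91.4 − 91 = 0.4
x=110: ŷ = 11 + 110 = 121; r = 124.2 − 121 = 3.2
x=120: ŷ = 11 + 120 = 131; r = 130.4 − 131 = -0.6
x=130: ŷ = 11 + 130 = 141; r = 141 − 141 = 0
x=140: ŷ = 11 + 140 = 151; r = 147.2 − 151 = -3.8
x=150: ŷ = 11 + 150 = 161; r = 161.8 − 161 = 0.8
SSE = 19.36 + 1.96 + 23.04 + 3.24 + 0.16 + 10.24 + 0.36 + 0 + 14.44 + 0.64 = 73.44
s = √(73.44/8) = √9.18 ≈ 3.0299

s = 3.0299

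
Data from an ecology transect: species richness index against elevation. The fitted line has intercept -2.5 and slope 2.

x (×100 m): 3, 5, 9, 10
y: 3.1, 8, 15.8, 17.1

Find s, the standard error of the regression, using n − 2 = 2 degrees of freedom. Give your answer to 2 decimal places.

s = 0.57

x=3: ŷ = -2.5 + 2·3 = 3.5; e = 3.1 − 3.5 = -0.4
x=5: ŷ = -2.5 + 2·5 = 7.5; e = 8 − 7.5 = 0.5
x=9: ŷ = -2.5 + 2·9 = 15.5; e = 15.8 − 15.5 = 0.3
x=10: ŷ = -2.5 + 2·10 = 17.5; e = 17.1 − 17.5 = -0.4
SSE = 0.16 + 0.25 + 0.09 + 0.16 = 0.66
s = √(0.66/2) = √0.33 ≈ 0.57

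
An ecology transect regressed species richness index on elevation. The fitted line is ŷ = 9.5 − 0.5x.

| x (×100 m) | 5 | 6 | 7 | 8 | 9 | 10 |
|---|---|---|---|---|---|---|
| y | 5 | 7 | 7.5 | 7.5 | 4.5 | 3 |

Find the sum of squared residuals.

x=5: ŷ = 9.5 − 0.5·5 = 7; r = 5 − 7 = -2
x=6: ŷ = 9.5 − 0.5·6 = 6.5; r = 7 − 6.5 = 0.5
x=7: ŷ = 9.5 − 0.5·7 = 6; r = 7.5 − 6 = 1.5
x=8: ŷ = 9.5 − 0.5·8 = 5.5; r = 7.5 − 5.5 = 2
x=9: ŷ = 9.5 − 0.5·9 = 5; r = 4.5 − 5 = -0.5
x=10: ŷ = 9.5 − 0.5·10 = 4.5; r = 3 − 4.5 = -1.5
SSE = 4 + 0.25 + 2.25 + 4 + 0.25 + 2.25 = 13

SSE = 13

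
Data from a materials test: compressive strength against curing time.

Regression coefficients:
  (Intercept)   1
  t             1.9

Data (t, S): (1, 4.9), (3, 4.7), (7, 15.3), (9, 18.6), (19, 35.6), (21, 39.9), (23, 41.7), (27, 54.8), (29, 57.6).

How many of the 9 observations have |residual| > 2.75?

1

t=1: ŷ = 1 + 1.9·1 = 2.9; r = 4.9 − 2.9 = 2
t=3: ŷ = 1 + 1.9·3 = 6.7; r = 4.7 − 6.7 = -2
t=7: ŷ = 1 + 1.9·7 = 14.3; r = 15.3 − 14.3 = 1
t=9: ŷ = 1 + 1.9·9 = 18.1; r = 18.6 − 18.1 = 0.5
t=19: ŷ = 1 + 1.9·19 = 37.1; r = 35.6 − 37.1 = -1.5
t=21: ŷ = 1 + 1.9·21 = 40.9; r = 39.9 − 40.9 = -1
t=23: ŷ = 1 + 1.9·23 = 44.7; r = 41.7 − 44.7 = -3
t=27: ŷ = 1 + 1.9·27 = 52.3; r = 54.8 − 52.3 = 2.5
t=29: ŷ = 1 + 1.9·29 = 56.1; r = 57.6 − 56.1 = 1.5
|r| > 2.75: t=23 (|r|=3) → 1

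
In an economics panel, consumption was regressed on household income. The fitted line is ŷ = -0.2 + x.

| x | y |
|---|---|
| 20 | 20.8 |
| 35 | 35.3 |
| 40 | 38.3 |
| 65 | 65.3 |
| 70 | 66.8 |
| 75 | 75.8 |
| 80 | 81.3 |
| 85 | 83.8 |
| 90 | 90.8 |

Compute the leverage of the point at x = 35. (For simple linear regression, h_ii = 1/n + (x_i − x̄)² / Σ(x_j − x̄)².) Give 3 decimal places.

x̄ = (20 + 35 + 40 + 65 + 70 + 75 + 80 + 85 + 90)/9 = 62.2222
Σ(x − x̄)² = 1782.72 + 741.049 + 493.827 + 7.71605 + 60.4938 + 163.272 + 316.049 + 518.827 + 771.605 = 4855.56
h = 1/9 + (-27.2222)²/4855.56 = 0.111111 + 0.152619 = 0.264

h = 0.264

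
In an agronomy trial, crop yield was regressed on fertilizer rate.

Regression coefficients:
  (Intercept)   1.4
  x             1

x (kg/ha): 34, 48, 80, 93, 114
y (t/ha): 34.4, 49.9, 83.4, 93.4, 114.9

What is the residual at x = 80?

ŷ = 1.4 + 80 = 81.4
e = 83.4 − 81.4 = 2

e = 2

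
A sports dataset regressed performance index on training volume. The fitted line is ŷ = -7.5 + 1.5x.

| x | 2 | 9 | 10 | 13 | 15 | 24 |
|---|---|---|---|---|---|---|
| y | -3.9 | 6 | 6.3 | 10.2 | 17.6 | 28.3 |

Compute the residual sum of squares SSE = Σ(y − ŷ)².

SSE = 11.84

x=2: ŷ = -7.5 + 1.5·2 = -4.5; r = -3.9 − (-4.5) = 0.6
x=9: ŷ = -7.5 + 1.5·9 = 6; r = 6 − 6 = 0
x=10: ŷ = -7.5 + 1.5·10 = 7.5; r = 6.3 − 7.5 = -1.2
x=13: ŷ = -7.5 + 1.5·13 = 12; r = 10.2 − 12 = -1.8
x=15: ŷ = -7.5 + 1.5·15 = 15; r = 17.6 − 15 = 2.6
x=24: ŷ = -7.5 + 1.5·24 = 28.5; r = 28.3 − 28.5 = -0.2
SSE = 0.36 + 0 + 1.44 + 3.24 + 6.76 + 0.04 = 11.84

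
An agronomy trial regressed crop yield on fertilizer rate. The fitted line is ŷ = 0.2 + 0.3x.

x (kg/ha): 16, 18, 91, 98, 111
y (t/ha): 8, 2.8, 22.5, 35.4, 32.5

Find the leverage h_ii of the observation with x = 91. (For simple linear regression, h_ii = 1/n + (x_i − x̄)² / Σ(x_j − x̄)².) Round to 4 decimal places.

x̄ = (16 + 18 + 91 + 98 + 111)/5 = 66.8
Σ(x − x̄)² = 2580.64 + 2381.44 + 585.64 + 973.44 + 1953.64 = 8474.8
h = 1/5 + (24.2)²/8474.8 = 0.2 + 0.0691037 = 0.2691

h = 0.2691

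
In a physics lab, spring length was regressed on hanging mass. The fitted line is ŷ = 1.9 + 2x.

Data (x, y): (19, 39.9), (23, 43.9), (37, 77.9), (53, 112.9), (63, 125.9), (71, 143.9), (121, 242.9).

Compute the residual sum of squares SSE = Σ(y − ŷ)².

SSE = 50

x=19: ŷ = 1.9 + 2·19 = 39.9; r = 39.9 − 39.9 = 0
x=23: ŷ = 1.9 + 2·23 = 47.9; r = 43.9 − 47.9 = -4
x=37: ŷ = 1.9 + 2·37 = 75.9; r = 77.9 − 75.9 = 2
x=53: ŷ = 1.9 + 2·53 = 107.9; r = 112.9 − 107.9 = 5
x=63: ŷ = 1.9 + 2·63 = 127.9; r = 125.9 − 127.9 = -2
x=71: ŷ = 1.9 + 2·71 = 143.9; r = 143.9 − 143.9 = 0
x=121: ŷ = 1.9 + 2·121 = 243.9; r = 242.9 − 243.9 = -1
SSE = 0 + 16 + 4 + 25 + 4 + 0 + 1 = 50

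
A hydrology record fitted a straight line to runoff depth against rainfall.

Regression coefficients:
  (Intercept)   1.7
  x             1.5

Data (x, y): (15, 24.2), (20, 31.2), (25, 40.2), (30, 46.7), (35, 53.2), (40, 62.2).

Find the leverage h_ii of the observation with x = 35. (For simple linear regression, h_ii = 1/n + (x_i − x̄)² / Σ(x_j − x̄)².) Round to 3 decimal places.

x̄ = (15 + 20 + 25 + 30 + 35 + 40)/6 = 27.5
Σ(x − x̄)² = 156.25 + 56.25 + 6.25 + 6.25 + 56.25 + 156.25 = 437.5
h = 1/6 + (7.5)²/437.5 = 0.166667 + 0.128571 = 0.295

h = 0.295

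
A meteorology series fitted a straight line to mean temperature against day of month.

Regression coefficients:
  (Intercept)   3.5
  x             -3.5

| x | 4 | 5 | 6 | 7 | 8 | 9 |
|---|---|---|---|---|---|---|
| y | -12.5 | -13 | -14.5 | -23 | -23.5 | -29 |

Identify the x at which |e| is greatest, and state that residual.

x = 6, e = 3

x=4: ŷ = 3.5 − 3.5·4 = -10.5; e = -12.5 − (-10.5) = -2
x=5: ŷ = 3.5 − 3.5·5 = -14; e = -13 − (-14) = 1
x=6: ŷ = 3.5 − 3.5·6 = -17.5; e = -14.5 − (-17.5) = 3
x=7: ŷ = 3.5 − 3.5·7 = -21; e = -23 − (-21) = -2
x=8: ŷ = 3.5 − 3.5·8 = -24.5; e = -23.5 − (-24.5) = 1
x=9: ŷ = 3.5 − 3.5·9 = -28; e = -29 − (-28) = -1
Largest |e| is 3 at x = 6, residual 3.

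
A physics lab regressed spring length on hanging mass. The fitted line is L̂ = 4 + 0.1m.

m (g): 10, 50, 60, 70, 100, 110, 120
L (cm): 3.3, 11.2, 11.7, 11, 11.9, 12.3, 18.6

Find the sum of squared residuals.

m=10: L̂ = 4 + 0.1·10 = 5; r = 3.3 − 5 = -1.7
m=50: L̂ = 4 + 0.1·50 = 9; r = 11.2 − 9 = 2.2
m=60: L̂ = 4 + 0.1·60 = 10; r = 11.7 − 10 = 1.7
m=70: L̂ = 4 + 0.1·70 = 11; r = 11 − 11 = 0
m=100: L̂ = 4 + 0.1·100 = 14; r = 11.9 − 14 = -2.1
m=110: L̂ = 4 + 0.1·110 = 15; r = 12.3 − 15 = -2.7
m=120: L̂ = 4 + 0.1·120 = 16; r = 18.6 − 16 = 2.6
SSE = 2.89 + 4.84 + 2.89 + 0 + 4.41 + 7.29 + 6.76 = 29.08

SSE = 29.08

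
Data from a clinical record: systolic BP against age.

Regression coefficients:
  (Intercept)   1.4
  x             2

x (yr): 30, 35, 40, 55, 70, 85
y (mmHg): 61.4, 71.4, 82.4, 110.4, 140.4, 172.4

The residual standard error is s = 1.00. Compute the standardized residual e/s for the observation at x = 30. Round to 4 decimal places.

0.0000

ŷ = 1.4 + 2·30 = 61.4
e = 61.4 − 61.4 = 0
e/s = 0 / 1.00 = 0.0000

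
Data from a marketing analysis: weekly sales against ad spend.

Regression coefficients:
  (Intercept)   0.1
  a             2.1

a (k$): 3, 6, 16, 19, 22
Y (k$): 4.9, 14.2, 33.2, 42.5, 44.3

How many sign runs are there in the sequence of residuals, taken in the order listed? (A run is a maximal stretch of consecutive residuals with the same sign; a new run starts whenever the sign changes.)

a=3: ŷ = 0.1 + 2.1·3 = 6.4; r = 4.9 − 6.4 = -1.5
a=6: ŷ = 0.1 + 2.1·6 = 12.7; r = 14.2 − 12.7 = 1.5
a=16: ŷ = 0.1 + 2.1·16 = 33.7; r = 33.2 − 33.7 = -0.5
a=19: ŷ = 0.1 + 2.1·19 = 40; r = 42.5 − 40 = 2.5
a=22: ŷ = 0.1 + 2.1·22 = 46.3; r = 44.3 − 46.3 = -2
Signs: − + − + −
Runs: −×1, +×1, −×1, +×1, −×1 → 5

5 runs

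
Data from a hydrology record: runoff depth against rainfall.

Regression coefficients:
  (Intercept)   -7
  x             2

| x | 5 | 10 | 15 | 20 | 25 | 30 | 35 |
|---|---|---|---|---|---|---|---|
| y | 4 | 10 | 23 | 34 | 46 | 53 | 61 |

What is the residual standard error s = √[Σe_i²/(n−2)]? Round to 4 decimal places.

x=5: ŷ = -7 + 2·5 = 3; e = 4 − 3 = 1
x=10: ŷ = -7 + 2·10 = 13; e = 10 − 13 = -3
x=15: ŷ = -7 + 2·15 = 23; e = 23 − 23 = 0
x=20: ŷ = -7 + 2·20 = 33; e = 34 − 33 = 1
x=25: ŷ = -7 + 2·25 = 43; e = 46 − 43 = 3
x=30: ŷ = -7 + 2·30 = 53; e = 53 − 53 = 0
x=35: ŷ = -7 + 2·35 = 63; e = 61 − 63 = -2
SSE = 1 + 9 + 0 + 1 + 9 + 0 + 4 = 24
s = √(24/5) = √4.8 ≈ 2.1909

s = 2.1909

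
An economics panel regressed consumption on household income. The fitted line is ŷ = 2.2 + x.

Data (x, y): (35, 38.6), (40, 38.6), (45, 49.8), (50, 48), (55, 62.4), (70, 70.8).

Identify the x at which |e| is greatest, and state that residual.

x=35: ŷ = 2.2 + 35 = 37.2; e = 38.6 − 37.2 = 1.4
x=40: ŷ = 2.2 + 40 = 42.2; e = 38.6 − 42.2 = -3.6
x=45: ŷ = 2.2 + 45 = 47.2; e = 49.8 − 47.2 = 2.6
x=50: ŷ = 2.2 + 50 = 52.2; e = 48 − 52.2 = -4.2
x=55: ŷ = 2.2 + 55 = 57.2; e = 62.4 − 57.2 = 5.2
x=70: ŷ = 2.2 + 70 = 72.2; e = 70.8 − 72.2 = -1.4
Largest |e| is 5.2 at x = 55, residual 5.2.

x = 55, e = 5.2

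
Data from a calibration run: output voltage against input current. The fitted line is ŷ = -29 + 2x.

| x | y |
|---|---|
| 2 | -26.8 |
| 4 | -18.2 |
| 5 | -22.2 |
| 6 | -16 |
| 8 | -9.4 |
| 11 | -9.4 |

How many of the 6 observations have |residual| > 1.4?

x=2: ŷ = -29 + 2·2 = -25; e = -26.8 − (-25) = -1.8
x=4: ŷ = -29 + 2·4 = -21; e = -18.2 − (-21) = 2.8
x=5: ŷ = -29 + 2·5 = -19; e = -22.2 − (-19) = -3.2
x=6: ŷ = -29 + 2·6 = -17; e = -16 − (-17) = 1
x=8: ŷ = -29 + 2·8 = -13; e = -9.4 − (-13) = 3.6
x=11: ŷ = -29 + 2·11 = -7; e = -9.4 − (-7) = -2.4
|e| > 1.4: x=2 (|e|=1.8), x=4 (|e|=2.8), x=5 (|e|=3.2), x=8 (|e|=3.6), x=11 (|e|=2.4) → 5

5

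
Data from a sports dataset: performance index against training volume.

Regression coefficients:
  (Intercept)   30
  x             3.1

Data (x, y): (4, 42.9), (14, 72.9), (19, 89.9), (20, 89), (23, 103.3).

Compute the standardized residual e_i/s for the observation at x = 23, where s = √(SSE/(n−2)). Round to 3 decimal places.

0.910

x=4: ŷ = 30 + 3.1·4 = 42.4; e = 42.9 − 42.4 = 0.5
x=14: ŷ = 30 + 3.1·14 = 73.4; e = 72.9 − 73.4 = -0.5
x=19: ŷ = 30 + 3.1·19 = 88.9; e = 89.9 − 88.9 = 1
x=20: ŷ = 30 + 3.1·20 = 92; e = 89 − 92 = -3
x=23: ŷ = 30 + 3.1·23 = 101.3; e = 103.3 − 101.3 = 2
SSE = 0.25 + 0.25 + 1 + 9 + 4 = 14.5
s = √(14.5/3) = 2.19848
e/s = 2 / 2.19848 = 0.910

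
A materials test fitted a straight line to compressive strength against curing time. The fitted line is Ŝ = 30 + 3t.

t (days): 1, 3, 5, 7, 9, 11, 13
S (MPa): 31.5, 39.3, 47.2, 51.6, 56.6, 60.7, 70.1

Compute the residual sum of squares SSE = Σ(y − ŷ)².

t=1: Ŝ = 30 + 3·1 = 33; r = 31.5 − 33 = -1.5
t=3: Ŝ = 30 + 3·3 = 39; r = 39.3 − 39 = 0.3
t=5: Ŝ = 30 + 3·5 = 45; r = 47.2 − 45 = 2.2
t=7: Ŝ = 30 + 3·7 = 51; r = 51.6 − 51 = 0.6
t=9: Ŝ = 30 + 3·9 = 57; r = 56.6 − 57 = -0.4
t=11: Ŝ = 30 + 3·11 = 63; r = 60.7 − 63 = -2.3
t=13: Ŝ = 30 + 3·13 = 69; r = 70.1 − 69 = 1.1
SSE = 2.25 + 0.09 + 4.84 + 0.36 + 0.16 + 5.29 + 1.21 = 14.2

SSE = 14.2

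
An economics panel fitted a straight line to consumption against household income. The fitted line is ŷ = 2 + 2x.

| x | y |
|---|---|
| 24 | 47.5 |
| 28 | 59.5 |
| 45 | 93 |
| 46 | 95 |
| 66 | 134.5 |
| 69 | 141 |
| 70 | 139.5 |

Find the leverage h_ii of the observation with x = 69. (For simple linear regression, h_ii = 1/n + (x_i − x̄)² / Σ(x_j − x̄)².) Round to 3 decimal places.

h = 0.311

x̄ = (24 + 28 + 45 + 46 + 66 + 69 + 70)/7 = 49.7143
Σ(x − x̄)² = 661.224 + 471.51 + 22.2245 + 13.7959 + 265.224 + 371.939 + 411.51 = 2217.43
h = 1/7 + (19.2857)²/2217.43 = 0.142857 + 0.167734 = 0.311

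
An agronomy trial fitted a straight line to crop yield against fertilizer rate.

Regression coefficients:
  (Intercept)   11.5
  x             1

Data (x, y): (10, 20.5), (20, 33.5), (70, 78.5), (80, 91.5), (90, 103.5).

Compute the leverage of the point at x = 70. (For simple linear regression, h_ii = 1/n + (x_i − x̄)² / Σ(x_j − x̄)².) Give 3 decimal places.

h = 0.248

x̄ = (10 + 20 + 70 + 80 + 90)/5 = 54
Σ(x − x̄)² = 1936 + 1156 + 256 + 676 + 1296 = 5320
h = 1/5 + (16)²/5320 = 0.2 + 0.0481203 = 0.248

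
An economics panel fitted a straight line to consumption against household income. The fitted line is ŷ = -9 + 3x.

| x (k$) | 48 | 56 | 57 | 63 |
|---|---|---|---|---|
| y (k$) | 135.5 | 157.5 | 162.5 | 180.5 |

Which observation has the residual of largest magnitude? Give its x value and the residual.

x = 56, r = -1.5

x=48: ŷ = -9 + 3·48 = 135; r = 135.5 − 135 = 0.5
x=56: ŷ = -9 + 3·56 = 159; r = 157.5 − 159 = -1.5
x=57: ŷ = -9 + 3·57 = 162; r = 162.5 − 162 = 0.5
x=63: ŷ = -9 + 3·63 = 180; r = 180.5 − 180 = 0.5
Largest |r| is 1.5 at x = 56, residual -1.5.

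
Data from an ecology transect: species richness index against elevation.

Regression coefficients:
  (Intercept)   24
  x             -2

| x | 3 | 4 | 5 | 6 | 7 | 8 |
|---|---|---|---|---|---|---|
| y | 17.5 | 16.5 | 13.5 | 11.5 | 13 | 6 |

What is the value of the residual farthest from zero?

e = 3

x=3: ŷ = 24 − 2·3 = 18; e = 17.5 − 18 = -0.5
x=4: ŷ = 24 − 2·4 = 16; e = 16.5 − 16 = 0.5
x=5: ŷ = 24 − 2·5 = 14; e = 13.5 − 14 = -0.5
x=6: ŷ = 24 − 2·6 = 12; e = 11.5 − 12 = -0.5
x=7: ŷ = 24 − 2·7 = 10; e = 13 − 10 = 3
x=8: ŷ = 24 − 2·8 = 8; e = 6 − 8 = -2
Largest |e| is 3 at x = 7, residual 3.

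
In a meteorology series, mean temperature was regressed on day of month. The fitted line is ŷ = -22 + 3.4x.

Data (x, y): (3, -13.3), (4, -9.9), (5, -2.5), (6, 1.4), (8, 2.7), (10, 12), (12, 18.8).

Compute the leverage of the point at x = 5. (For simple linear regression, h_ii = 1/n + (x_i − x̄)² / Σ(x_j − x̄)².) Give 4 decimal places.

h = 0.1960

x̄ = (3 + 4 + 5 + 6 + 8 + 10 + 12)/7 = 6.85714
Σ(x − x̄)² = 14.8776 + 8.16327 + 3.44898 + 0.734694 + 1.30612 + 9.87755 + 26.449 = 64.8571
h = 1/7 + (-1.85714)²/64.8571 = 0.142857 + 0.0531781 = 0.1960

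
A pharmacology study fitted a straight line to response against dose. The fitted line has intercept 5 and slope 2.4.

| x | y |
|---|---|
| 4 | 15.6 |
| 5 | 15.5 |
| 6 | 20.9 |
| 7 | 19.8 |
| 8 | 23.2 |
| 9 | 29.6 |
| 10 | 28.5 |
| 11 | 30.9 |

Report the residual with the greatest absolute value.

x=4: ŷ = 5 + 2.4·4 = 14.6; e = 15.6 − 14.6 = 1
x=5: ŷ = 5 + 2.4·5 = 17; e = 15.5 − 17 = -1.5
x=6: ŷ = 5 + 2.4·6 = 19.4; e = 20.9 − 19.4 = 1.5
x=7: ŷ = 5 + 2.4·7 = 21.8; e = 19.8 − 21.8 = -2
x=8: ŷ = 5 + 2.4·8 = 24.2; e = 23.2 − 24.2 = -1
x=9: ŷ = 5 + 2.4·9 = 26.6; e = 29.6 − 26.6 = 3
x=10: ŷ = 5 + 2.4·10 = 29; e = 28.5 − 29 = -0.5
x=11: ŷ = 5 + 2.4·11 = 31.4; e = 30.9 − 31.4 = -0.5
Largest |e| is 3 at x = 9, residual 3.

e = 3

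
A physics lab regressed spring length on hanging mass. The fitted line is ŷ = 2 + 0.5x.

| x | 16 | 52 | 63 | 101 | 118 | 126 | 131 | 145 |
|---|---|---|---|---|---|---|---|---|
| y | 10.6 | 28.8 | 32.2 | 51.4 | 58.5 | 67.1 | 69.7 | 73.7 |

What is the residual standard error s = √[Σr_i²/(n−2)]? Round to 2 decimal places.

x=16: ŷ = 2 + 0.5·16 = 10; r = 10.6 − 10 = 0.6
x=52: ŷ = 2 + 0.5·52 = 28; r = 28.8 − 28 = 0.8
x=63: ŷ = 2 + 0.5·63 = 33.5; r = 32.2 − 33.5 = -1.3
x=101: ŷ = 2 + 0.5·101 = 52.5; r = 51.4 − 52.5 = -1.1
x=118: ŷ = 2 + 0.5·118 = 61; r = 58.5 − 61 = -2.5
x=126: ŷ = 2 + 0.5·126 = 65; r = 67.1 − 65 = 2.1
x=131: ŷ = 2 + 0.5·131 = 67.5; r = 69.7 − 67.5 = 2.2
x=145: ŷ = 2 + 0.5·145 = 74.5; r = 73.7 − 74.5 = -0.8
SSE = 0.36 + 0.64 + 1.69 + 1.21 + 6.25 + 4.41 + 4.84 + 0.64 = 20.04
s = √(20.04/6) = √3.34 ≈ 1.83

s = 1.83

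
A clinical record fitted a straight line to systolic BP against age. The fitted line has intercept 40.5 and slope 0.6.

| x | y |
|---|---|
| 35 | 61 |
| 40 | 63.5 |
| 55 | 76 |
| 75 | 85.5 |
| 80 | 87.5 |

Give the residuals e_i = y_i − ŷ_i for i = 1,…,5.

x=35: ŷ = 40.5 + 0.6·35 = 61.5; e = 61 − 61.5 = -0.5
x=40: ŷ = 40.5 + 0.6·40 = 64.5; e = 63.5 − 64.5 = -1
x=55: ŷ = 40.5 + 0.6·55 = 73.5; e = 76 − 73.5 = 2.5
x=75: ŷ = 40.5 + 0.6·75 = 85.5; e = 85.5 − 85.5 = 0
x=80: ŷ = 40.5 + 0.6·80 = 88.5; e = 87.5 − 88.5 = -1

-0.5, -1, 2.5, 0, -1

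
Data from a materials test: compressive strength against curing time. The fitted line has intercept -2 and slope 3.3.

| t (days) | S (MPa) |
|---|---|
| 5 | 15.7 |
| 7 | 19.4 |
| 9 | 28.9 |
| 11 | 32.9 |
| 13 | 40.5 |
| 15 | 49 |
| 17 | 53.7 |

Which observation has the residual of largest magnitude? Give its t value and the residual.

t=5: Ŝ = -2 + 3.3·5 = 14.5; r = 15.7 − 14.5 = 1.2
t=7: Ŝ = -2 + 3.3·7 = 21.1; r = 19.4 − 21.1 = -1.7
t=9: Ŝ = -2 + 3.3·9 = 27.7; r = 28.9 − 27.7 = 1.2
t=11: Ŝ = -2 + 3.3·11 = 34.3; r = 32.9 − 34.3 = -1.4
t=13: Ŝ = -2 + 3.3·13 = 40.9; r = 40.5 − 40.9 = -0.4
t=15: Ŝ = -2 + 3.3·15 = 47.5; r = 49 − 47.5 = 1.5
t=17: Ŝ = -2 + 3.3·17 = 54.1; r = 53.7 − 54.1 = -0.4
Largest |r| is 1.7 at t = 7, residual -1.7.

t = 7, r = -1.7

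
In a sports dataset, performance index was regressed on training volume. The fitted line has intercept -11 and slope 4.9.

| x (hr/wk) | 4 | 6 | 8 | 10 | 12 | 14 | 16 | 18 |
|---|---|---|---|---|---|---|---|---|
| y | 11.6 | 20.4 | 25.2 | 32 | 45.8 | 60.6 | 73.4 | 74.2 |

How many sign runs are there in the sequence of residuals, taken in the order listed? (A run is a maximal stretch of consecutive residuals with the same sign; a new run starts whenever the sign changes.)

4 runs

x=4: ŷ = -11 + 4.9·4 = 8.6; e = 11.6 − 8.6 = 3
x=6: ŷ = -11 + 4.9·6 = 18.4; e = 20.4 − 18.4 = 2
x=8: ŷ = -11 + 4.9·8 = 28.2; e = 25.2 − 28.2 = -3
x=10: ŷ = -11 + 4.9·10 = 38; e = 32 − 38 = -6
x=12: ŷ = -11 + 4.9·12 = 47.8; e = 45.8 − 47.8 = -2
x=14: ŷ = -11 + 4.9·14 = 57.6; e = 60.6 − 57.6 = 3
x=16: ŷ = -11 + 4.9·16 = 67.4; e = 73.4 − 67.4 = 6
x=18: ŷ = -11 + 4.9·18 = 77.2; e = 74.2 − 77.2 = -3
Signs: + + − − − + + −
Runs: +×2, −×3, +×2, −×1 → 4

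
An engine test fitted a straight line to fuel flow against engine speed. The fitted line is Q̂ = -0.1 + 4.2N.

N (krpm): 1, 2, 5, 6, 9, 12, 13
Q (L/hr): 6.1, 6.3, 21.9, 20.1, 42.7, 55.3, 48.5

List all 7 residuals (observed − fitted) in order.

2, -2, 1, -5, 5, 5, -6

N=1: Q̂ = -0.1 + 4.2·1 = 4.1; e = 6.1 − 4.1 = 2
N=2: Q̂ = -0.1 + 4.2·2 = 8.3; e = 6.3 − 8.3 = -2
N=5: Q̂ = -0.1 + 4.2·5 = 20.9; e = 21.9 − 20.9 = 1
N=6: Q̂ = -0.1 + 4.2·6 = 25.1; e = 20.1 − 25.1 = -5
N=9: Q̂ = -0.1 + 4.2·9 = 37.7; e = 42.7 − 37.7 = 5
N=12: Q̂ = -0.1 + 4.2·12 = 50.3; e = 55.3 − 50.3 = 5
N=13: Q̂ = -0.1 + 4.2·13 = 54.5; e = 48.5 − 54.5 = -6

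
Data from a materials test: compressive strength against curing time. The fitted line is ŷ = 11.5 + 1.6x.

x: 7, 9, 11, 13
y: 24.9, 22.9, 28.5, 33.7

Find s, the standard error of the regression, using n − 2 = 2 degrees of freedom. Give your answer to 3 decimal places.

x=7: ŷ = 11.5 + 1.6·7 = 22.7; e = 24.9 − 22.7 = 2.2
x=9: ŷ = 11.5 + 1.6·9 = 25.9; e = 22.9 − 25.9 = -3
x=11: ŷ = 11.5 + 1.6·11 = 29.1; e = 28.5 − 29.1 = -0.6
x=13: ŷ = 11.5 + 1.6·13 = 32.3; e = 33.7 − 32.3 = 1.4
SSE = 4.84 + 9 + 0.36 + 1.96 = 16.16
s = √(16.16/2) = √8.08 ≈ 2.843

s = 2.843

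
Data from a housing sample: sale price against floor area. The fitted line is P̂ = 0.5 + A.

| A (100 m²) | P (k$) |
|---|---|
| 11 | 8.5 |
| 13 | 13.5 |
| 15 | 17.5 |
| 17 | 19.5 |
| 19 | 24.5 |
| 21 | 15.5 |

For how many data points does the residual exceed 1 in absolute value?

A=11: P̂ = 0.5 + 11 = 11.5; e = 8.5 − 11.5 = -3
A=13: P̂ = 0.5 + 13 = 13.5; e = 13.5 − 13.5 = 0
A=15: P̂ = 0.5 + 15 = 15.5; e = 17.5 − 15.5 = 2
A=17: P̂ = 0.5 + 17 = 17.5; e = 19.5 − 17.5 = 2
A=19: P̂ = 0.5 + 19 = 19.5; e = 24.5 − 19.5 = 5
A=21: P̂ = 0.5 + 21 = 21.5; e = 15.5 − 21.5 = -6
|e| > 1: A=11 (|e|=3), A=15 (|e|=2), A=17 (|e|=2), A=19 (|e|=5), A=21 (|e|=6) → 5

5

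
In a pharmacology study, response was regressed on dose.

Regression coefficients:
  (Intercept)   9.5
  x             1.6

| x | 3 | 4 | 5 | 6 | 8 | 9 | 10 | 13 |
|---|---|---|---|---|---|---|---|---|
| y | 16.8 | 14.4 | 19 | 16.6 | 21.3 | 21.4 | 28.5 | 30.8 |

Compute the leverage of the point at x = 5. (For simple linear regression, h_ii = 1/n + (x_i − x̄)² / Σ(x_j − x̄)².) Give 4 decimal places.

h = 0.1887

x̄ = (3 + 4 + 5 + 6 + 8 + 9 + 10 + 13)/8 = 7.25
Σ(x − x̄)² = 18.0625 + 10.5625 + 5.0625 + 1.5625 + 0.5625 + 3.0625 + 7.5625 + 33.0625 = 79.5
h = 1/8 + (-2.25)²/79.5 = 0.125 + 0.0636792 = 0.1887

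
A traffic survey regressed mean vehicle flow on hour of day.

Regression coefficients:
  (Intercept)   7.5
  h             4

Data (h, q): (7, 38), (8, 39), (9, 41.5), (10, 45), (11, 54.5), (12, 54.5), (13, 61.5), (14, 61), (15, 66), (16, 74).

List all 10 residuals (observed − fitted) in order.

2.5, -0.5, -2, -2.5, 3, -1, 2, -2.5, -1.5, 2.5

h=7: ŷ = 7.5 + 4·7 = 35.5; e = 38 − 35.5 = 2.5
h=8: ŷ = 7.5 + 4·8 = 39.5; e = 39 − 39.5 = -0.5
h=9: ŷ = 7.5 + 4·9 = 43.5; e = 41.5 − 43.5 = -2
h=10: ŷ = 7.5 + 4·10 = 47.5; e = 45 − 47.5 = -2.5
h=11: ŷ = 7.5 + 4·11 = 51.5; e = 54.5 − 51.5 = 3
h=12: ŷ = 7.5 + 4·12 = 55.5; e = 54.5 − 55.5 = -1
h=13: ŷ = 7.5 + 4·13 = 59.5; e = 61.5 − 59.5 = 2
h=14: ŷ = 7.5 + 4·14 = 63.5; e = 61 − 63.5 = -2.5
h=15: ŷ = 7.5 + 4·15 = 67.5; e = 66 − 67.5 = -1.5
h=16: ŷ = 7.5 + 4·16 = 71.5; e = 74 − 71.5 = 2.5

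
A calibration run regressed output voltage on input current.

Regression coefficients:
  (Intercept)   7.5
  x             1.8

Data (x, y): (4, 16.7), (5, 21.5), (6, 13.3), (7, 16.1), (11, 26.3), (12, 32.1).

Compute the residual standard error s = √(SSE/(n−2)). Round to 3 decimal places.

x=4: ŷ = 7.5 + 1.8·4 = 14.7; r = 16.7 − 14.7 = 2
x=5: ŷ = 7.5 + 1.8·5 = 16.5; r = 21.5 − 16.5 = 5
x=6: ŷ = 7.5 + 1.8·6 = 18.3; r = 13.3 − 18.3 = -5
x=7: ŷ = 7.5 + 1.8·7 = 20.1; r = 16.1 − 20.1 = -4
x=11: ŷ = 7.5 + 1.8·11 = 27.3; r = 26.3 − 27.3 = -1
x=12: ŷ = 7.5 + 1.8·12 = 29.1; r = 32.1 − 29.1 = 3
SSE = 4 + 25 + 25 + 16 + 1 + 9 = 80
s = √(80/4) = √20 ≈ 4.472

s = 4.472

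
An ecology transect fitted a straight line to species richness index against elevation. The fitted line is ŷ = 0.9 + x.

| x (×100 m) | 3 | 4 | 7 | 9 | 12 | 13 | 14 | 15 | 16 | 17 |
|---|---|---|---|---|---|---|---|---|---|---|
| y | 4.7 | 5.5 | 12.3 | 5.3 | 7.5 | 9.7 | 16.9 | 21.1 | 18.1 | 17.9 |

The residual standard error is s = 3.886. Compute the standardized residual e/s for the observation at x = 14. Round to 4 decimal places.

ŷ = 0.9 + 14 = 14.9
e = 16.9 − 14.9 = 2
e/s = 2 / 3.886 = 0.5147

0.5147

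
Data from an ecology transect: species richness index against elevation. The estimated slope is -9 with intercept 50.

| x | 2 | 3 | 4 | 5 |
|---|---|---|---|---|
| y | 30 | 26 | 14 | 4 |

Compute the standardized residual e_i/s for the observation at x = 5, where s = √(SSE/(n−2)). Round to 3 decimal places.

x=2: ŷ = 50 − 9·2 = 32; e = 30 − 32 = -2
x=3: ŷ = 50 − 9·3 = 23; e = 26 − 23 = 3
x=4: ŷ = 50 − 9·4 = 14; e = 14 − 14 = 0
x=5: ŷ = 50 − 9·5 = 5; e = 4 − 5 = -1
SSE = 4 + 9 + 0 + 1 = 14
s = √(14/2) = 2.64575
e/s = -1 / 2.64575 = -0.378

-0.378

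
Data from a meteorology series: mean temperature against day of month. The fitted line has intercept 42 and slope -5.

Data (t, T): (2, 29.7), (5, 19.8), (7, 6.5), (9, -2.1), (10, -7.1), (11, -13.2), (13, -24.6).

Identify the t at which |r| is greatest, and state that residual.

t=2: ŷ = 42 − 5·2 = 32; r = 29.7 − 32 = -2.3
t=5: ŷ = 42 − 5·5 = 17; r = 19.8 − 17 = 2.8
t=7: ŷ = 42 − 5·7 = 7; r = 6.5 − 7 = -0.5
t=9: ŷ = 42 − 5·9 = -3; r = -2.1 − (-3) = 0.9
t=10: ŷ = 42 − 5·10 = -8; r = -7.1 − (-8) = 0.9
t=11: ŷ = 42 − 5·11 = -13; r = -13.2 − (-13) = -0.2
t=13: ŷ = 42 − 5·13 = -23; r = -24.6 − (-23) = -1.6
Largest |r| is 2.8 at t = 5, residual 2.8.

t = 5, r = 2.8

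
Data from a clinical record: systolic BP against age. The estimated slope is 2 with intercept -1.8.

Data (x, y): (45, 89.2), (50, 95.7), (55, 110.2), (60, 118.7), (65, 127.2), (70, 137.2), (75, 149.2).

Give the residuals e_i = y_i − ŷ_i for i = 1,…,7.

1, -2.5, 2, 0.5, -1, -1, 1

x=45: ŷ = -1.8 + 2·45 = 88.2; e = 89.2 − 88.2 = 1
x=50: ŷ = -1.8 + 2·50 = 98.2; e = 95.7 − 98.2 = -2.5
x=55: ŷ = -1.8 + 2·55 = 108.2; e = 110.2 − 108.2 = 2
x=60: ŷ = -1.8 + 2·60 = 118.2; e = 118.7 − 118.2 = 0.5
x=65: ŷ = -1.8 + 2·65 = 128.2; e = 127.2 − 128.2 = -1
x=70: ŷ = -1.8 + 2·70 = 138.2; e = 137.2 − 138.2 = -1
x=75: ŷ = -1.8 + 2·75 = 148.2; e = 149.2 − 148.2 = 1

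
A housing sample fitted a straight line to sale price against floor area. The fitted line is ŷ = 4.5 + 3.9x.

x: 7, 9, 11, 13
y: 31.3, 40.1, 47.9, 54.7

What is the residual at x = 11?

r = 0.5

ŷ = 4.5 + 3.9·11 = 47.4
r = 47.9 − 47.4 = 0.5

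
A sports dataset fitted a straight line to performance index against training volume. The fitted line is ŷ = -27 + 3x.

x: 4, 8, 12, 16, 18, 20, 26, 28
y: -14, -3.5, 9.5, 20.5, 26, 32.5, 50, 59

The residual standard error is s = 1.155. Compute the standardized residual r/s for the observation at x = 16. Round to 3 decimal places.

ŷ = -27 + 3·16 = 21
r = 20.5 − 21 = -0.5
r/s = -0.5 / 1.155 = -0.433

-0.433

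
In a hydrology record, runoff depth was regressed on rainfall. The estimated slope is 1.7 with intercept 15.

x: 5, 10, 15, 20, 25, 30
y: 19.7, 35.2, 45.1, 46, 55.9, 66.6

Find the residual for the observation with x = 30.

ŷ = 15 + 1.7·30 = 66
r = 66.6 − 66 = 0.6

r = 0.6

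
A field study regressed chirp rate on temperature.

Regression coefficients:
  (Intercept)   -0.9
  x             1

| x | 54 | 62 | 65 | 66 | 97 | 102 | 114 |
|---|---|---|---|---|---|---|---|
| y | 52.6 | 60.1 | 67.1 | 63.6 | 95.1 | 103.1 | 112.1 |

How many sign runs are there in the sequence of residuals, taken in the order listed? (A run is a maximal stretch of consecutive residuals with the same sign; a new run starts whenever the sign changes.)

5 runs

x=54: ŷ = -0.9 + 54 = 53.1; r = 52.6 − 53.1 = -0.5
x=62: ŷ = -0.9 + 62 = 61.1; r = 60.1 − 61.1 = -1
x=65: ŷ = -0.9 + 65 = 64.1; r = 67.1 − 64.1 = 3
x=66: ŷ = -0.9 + 66 = 65.1; r = 63.6 − 65.1 = -1.5
x=97: ŷ = -0.9 + 97 = 96.1; r = 95.1 − 96.1 = -1
x=102: ŷ = -0.9 + 102 = 101.1; r = 103.1 − 101.1 = 2
x=114: ŷ = -0.9 + 114 = 113.1; r = 112.1 − 113.1 = -1
Signs: − − + − − + −
Runs: −×2, +×1, −×2, +×1, −×1 → 5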